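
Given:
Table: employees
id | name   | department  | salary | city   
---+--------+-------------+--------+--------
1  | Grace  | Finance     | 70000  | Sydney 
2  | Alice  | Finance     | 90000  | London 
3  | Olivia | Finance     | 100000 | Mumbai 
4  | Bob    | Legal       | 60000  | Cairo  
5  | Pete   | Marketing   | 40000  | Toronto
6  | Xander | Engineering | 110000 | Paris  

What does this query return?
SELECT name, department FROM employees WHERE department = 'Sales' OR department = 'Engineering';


Filtering: department = 'Sales' OR 'Engineering'
Matching: 1 rows

1 rows:
Xander, Engineering


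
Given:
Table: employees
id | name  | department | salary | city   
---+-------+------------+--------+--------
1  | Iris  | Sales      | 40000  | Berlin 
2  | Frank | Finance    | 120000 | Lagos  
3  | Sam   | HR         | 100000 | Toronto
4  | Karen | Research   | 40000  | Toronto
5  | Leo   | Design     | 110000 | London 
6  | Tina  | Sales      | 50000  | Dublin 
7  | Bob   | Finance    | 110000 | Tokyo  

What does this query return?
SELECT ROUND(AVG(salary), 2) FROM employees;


SUM(salary) = 570000
COUNT = 7
ROUND(AVG, 2) = ROUND(570000 / 7, 2) = 81428.57

81428.57


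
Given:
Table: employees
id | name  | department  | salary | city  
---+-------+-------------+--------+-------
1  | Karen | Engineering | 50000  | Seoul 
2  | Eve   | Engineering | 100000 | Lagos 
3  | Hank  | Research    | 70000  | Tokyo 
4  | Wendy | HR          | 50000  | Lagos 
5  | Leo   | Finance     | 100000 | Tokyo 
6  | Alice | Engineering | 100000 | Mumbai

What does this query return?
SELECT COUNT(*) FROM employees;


COUNT(*) counts all rows

6


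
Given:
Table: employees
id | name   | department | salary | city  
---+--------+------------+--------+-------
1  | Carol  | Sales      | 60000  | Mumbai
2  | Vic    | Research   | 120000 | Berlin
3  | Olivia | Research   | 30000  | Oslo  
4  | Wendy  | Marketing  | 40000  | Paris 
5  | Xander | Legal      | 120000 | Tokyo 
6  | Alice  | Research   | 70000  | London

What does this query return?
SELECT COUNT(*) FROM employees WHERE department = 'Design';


Counting rows where department = 'Design'


0


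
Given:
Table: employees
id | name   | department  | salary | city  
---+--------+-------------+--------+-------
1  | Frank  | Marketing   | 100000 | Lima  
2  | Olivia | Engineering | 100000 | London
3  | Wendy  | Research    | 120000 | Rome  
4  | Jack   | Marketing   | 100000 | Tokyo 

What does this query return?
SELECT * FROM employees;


SELECT * returns all 4 rows with all columns

4 rows:
1, Frank, Marketing, 100000, Lima
2, Olivia, Engineering, 100000, London
3, Wendy, Research, 120000, Rome
4, Jack, Marketing, 100000, Tokyo


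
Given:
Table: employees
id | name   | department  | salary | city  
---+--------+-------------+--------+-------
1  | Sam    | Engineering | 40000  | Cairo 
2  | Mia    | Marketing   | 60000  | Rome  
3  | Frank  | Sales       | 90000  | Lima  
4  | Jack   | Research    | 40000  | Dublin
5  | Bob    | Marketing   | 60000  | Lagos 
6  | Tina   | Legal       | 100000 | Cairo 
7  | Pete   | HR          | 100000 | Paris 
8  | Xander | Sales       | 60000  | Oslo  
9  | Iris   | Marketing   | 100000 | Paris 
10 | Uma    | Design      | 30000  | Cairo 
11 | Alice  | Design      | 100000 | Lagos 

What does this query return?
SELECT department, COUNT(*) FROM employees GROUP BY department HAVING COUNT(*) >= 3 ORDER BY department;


Groups with count >= 3:
  Marketing: 3 -> PASS
  Design: 2 -> filtered out
  Engineering: 1 -> filtered out
  HR: 1 -> filtered out
  Legal: 1 -> filtered out
  Research: 1 -> filtered out
  Sales: 2 -> filtered out


1 groups:
Marketing, 3


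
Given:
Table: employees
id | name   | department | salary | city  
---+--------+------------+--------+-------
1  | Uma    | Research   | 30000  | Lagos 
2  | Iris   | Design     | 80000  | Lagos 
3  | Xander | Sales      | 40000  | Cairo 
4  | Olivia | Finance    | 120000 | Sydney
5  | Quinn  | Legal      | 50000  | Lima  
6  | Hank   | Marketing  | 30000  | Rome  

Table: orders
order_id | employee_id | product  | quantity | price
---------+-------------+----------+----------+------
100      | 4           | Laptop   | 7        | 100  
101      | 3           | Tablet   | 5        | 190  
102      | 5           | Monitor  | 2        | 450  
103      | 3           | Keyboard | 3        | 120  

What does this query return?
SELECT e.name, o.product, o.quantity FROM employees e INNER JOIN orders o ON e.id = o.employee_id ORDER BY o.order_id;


Joining employees.id = orders.employee_id:
  employee Olivia (id=4) -> order Laptop
  employee Xander (id=3) -> order Tablet
  employee Quinn (id=5) -> order Monitor
  employee Xander (id=3) -> order Keyboard


4 rows:
Olivia, Laptop, 7
Xander, Tablet, 5
Quinn, Monitor, 2
Xander, Keyboard, 3


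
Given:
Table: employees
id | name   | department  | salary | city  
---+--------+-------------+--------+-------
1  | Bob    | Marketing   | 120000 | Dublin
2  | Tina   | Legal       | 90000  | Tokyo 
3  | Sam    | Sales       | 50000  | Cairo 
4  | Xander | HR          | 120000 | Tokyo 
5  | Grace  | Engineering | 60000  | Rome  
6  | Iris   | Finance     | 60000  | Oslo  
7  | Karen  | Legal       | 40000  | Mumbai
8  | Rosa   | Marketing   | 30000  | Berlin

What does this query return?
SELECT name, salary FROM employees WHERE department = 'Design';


Filtering: department = 'Design'
Matching rows: 0

Empty result set (0 rows)


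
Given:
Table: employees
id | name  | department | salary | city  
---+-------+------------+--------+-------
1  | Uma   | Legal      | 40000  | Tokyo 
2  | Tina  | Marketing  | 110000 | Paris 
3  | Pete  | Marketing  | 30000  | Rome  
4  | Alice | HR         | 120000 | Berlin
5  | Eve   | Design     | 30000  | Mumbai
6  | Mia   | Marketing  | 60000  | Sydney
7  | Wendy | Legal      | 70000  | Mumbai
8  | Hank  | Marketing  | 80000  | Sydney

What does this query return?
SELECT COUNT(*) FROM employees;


COUNT(*) counts all rows

8


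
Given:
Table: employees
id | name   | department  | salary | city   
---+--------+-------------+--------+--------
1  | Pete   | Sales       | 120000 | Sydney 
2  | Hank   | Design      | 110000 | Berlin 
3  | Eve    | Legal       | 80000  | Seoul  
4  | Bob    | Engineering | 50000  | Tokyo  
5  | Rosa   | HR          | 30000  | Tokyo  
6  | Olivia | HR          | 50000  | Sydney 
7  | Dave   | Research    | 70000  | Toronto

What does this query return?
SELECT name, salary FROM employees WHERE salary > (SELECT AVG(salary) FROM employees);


Subquery: AVG(salary) = 72857.14
Filtering: salary > 72857.14
  Pete (120000) -> MATCH
  Hank (110000) -> MATCH
  Eve (80000) -> MATCH


3 rows:
Pete, 120000
Hank, 110000
Eve, 80000


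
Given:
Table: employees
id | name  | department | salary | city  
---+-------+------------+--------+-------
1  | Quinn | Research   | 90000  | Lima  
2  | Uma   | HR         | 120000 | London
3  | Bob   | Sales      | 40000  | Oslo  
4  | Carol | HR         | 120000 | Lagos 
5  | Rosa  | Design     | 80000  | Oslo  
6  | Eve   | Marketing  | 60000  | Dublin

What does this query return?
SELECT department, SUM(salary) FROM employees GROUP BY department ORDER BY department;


Summing salary within each department:
  Design: 80000 = 80000
  HR: 120000 + 120000 = 240000
  Marketing: 60000 = 60000
  Research: 90000 = 90000
  Sales: 40000 = 40000


5 groups:
Design, 80000
HR, 240000
Marketing, 60000
Research, 90000
Sales, 40000


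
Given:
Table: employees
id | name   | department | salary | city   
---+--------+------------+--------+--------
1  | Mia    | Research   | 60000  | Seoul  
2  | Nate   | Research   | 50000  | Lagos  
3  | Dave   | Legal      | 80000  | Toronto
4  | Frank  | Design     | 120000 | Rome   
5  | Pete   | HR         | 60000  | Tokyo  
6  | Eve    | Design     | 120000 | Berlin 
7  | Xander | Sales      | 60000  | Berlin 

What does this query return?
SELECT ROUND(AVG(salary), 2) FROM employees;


SUM(salary) = 550000
COUNT = 7
ROUND(AVG, 2) = ROUND(550000 / 7, 2) = 78571.43

78571.43


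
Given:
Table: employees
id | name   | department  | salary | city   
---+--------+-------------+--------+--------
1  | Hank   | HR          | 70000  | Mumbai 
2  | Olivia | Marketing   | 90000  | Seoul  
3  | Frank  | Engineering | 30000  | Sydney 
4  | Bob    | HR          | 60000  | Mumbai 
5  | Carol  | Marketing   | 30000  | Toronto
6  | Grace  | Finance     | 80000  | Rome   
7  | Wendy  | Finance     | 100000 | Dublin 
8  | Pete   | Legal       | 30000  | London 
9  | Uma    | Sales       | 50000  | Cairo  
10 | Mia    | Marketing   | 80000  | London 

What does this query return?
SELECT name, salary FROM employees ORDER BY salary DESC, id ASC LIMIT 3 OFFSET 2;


Sort by salary DESC (id ASC tiebreak), then skip 2 and take 3
Rows 3 through 5

3 rows:
Grace, 80000
Mia, 80000
Hank, 70000


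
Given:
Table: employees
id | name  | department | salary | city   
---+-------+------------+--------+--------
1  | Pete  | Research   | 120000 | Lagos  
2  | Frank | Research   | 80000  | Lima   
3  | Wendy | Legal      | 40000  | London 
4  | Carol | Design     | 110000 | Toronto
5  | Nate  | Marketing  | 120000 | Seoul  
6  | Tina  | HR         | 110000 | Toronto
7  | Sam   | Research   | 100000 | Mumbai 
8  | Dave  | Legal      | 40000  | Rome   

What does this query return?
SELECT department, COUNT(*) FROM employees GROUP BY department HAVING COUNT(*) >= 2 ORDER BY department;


Groups with count >= 2:
  Legal: 2 -> PASS
  Research: 3 -> PASS
  Design: 1 -> filtered out
  HR: 1 -> filtered out
  Marketing: 1 -> filtered out


2 groups:
Legal, 2
Research, 3


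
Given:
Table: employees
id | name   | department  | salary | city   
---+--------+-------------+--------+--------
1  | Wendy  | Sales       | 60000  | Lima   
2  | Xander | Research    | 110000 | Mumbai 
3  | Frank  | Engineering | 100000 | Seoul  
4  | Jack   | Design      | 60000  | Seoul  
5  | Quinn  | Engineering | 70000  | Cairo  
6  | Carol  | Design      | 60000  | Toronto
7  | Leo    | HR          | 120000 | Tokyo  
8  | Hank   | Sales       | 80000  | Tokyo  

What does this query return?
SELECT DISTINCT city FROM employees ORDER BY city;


All 'city' values (row order): Lima, Mumbai, Seoul, Seoul, Cairo, Toronto, Tokyo, Tokyo
Removing duplicates leaves 6 unique value(s).

6 values:
Cairo
Lima
Mumbai
Seoul
Tokyo
Toronto


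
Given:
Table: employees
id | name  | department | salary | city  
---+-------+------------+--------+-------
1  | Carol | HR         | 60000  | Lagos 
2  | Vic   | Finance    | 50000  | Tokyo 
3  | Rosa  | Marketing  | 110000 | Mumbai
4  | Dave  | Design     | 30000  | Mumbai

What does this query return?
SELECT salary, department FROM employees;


Projecting columns: salary, department

4 rows:
60000, HR
50000, Finance
110000, Marketing
30000, Design


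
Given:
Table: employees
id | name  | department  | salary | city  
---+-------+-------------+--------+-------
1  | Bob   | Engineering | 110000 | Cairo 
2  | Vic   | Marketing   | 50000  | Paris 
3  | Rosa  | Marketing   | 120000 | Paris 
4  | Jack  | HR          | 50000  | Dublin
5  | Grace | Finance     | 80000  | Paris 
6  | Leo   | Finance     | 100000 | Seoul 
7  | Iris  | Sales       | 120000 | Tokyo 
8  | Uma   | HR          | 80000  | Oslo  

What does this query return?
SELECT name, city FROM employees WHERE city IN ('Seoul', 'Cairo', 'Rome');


Filtering: city IN ('Seoul', 'Cairo', 'Rome')
Matching: 2 rows

2 rows:
Bob, Cairo
Leo, Seoul


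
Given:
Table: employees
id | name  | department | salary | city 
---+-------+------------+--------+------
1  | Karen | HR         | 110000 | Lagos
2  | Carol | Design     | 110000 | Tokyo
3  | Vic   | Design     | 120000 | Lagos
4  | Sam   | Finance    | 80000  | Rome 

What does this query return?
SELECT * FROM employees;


SELECT * returns all 4 rows with all columns

4 rows:
1, Karen, HR, 110000, Lagos
2, Carol, Design, 110000, Tokyo
3, Vic, Design, 120000, Lagos
4, Sam, Finance, 80000, Rome


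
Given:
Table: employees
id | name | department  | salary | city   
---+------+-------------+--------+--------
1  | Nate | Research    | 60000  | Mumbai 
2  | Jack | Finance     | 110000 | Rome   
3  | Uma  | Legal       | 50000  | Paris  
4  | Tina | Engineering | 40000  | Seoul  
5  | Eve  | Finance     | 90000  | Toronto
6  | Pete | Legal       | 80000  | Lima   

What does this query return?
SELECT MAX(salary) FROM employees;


Salaries: 60000, 110000, 50000, 40000, 90000, 80000
MAX = 110000

110000


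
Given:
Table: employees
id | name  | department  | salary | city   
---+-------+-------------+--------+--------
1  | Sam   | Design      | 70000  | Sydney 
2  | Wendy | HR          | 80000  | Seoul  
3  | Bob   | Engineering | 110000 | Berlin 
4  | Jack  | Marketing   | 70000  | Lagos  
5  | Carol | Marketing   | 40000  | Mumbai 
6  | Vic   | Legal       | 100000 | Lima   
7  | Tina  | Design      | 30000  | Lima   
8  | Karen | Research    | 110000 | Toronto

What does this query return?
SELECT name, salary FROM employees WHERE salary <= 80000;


Filtering: salary <= 80000
Matching: 5 rows

5 rows:
Sam, 70000
Wendy, 80000
Jack, 70000
Carol, 40000
Tina, 30000


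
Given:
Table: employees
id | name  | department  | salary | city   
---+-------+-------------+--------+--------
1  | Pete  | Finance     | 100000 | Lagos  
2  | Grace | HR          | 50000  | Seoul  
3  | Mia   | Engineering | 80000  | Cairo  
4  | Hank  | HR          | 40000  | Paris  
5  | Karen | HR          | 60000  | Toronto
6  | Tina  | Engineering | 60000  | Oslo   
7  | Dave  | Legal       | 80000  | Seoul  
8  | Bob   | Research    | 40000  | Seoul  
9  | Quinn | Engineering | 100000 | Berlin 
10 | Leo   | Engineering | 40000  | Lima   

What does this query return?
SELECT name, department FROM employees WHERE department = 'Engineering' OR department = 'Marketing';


Filtering: department = 'Engineering' OR 'Marketing'
Matching: 4 rows

4 rows:
Mia, Engineering
Tina, Engineering
Quinn, Engineering
Leo, Engineering


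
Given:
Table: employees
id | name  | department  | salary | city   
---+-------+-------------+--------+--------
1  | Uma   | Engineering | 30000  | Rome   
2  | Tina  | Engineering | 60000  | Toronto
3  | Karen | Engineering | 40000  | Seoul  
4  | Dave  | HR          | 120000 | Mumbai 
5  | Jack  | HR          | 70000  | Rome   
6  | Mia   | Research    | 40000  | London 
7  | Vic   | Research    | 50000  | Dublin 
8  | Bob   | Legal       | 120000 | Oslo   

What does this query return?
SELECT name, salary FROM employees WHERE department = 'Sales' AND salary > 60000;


Filtering: department = 'Sales' AND salary > 60000
Matching: 0 rows

Empty result set (0 rows)


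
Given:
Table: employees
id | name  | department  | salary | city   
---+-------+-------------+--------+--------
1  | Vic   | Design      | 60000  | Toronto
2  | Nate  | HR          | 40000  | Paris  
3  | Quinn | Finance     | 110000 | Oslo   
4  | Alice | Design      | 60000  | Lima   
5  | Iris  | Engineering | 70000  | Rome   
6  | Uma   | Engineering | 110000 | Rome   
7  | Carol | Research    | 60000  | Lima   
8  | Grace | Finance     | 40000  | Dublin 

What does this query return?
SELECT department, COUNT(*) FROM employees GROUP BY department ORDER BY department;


Assigning each row to its department group:
  Vic -> Design
  Nate -> HR
  Quinn -> Finance
  Alice -> Design
  Iris -> Engineering
  Uma -> Engineering
  Carol -> Research
  Grace -> Finance


5 groups:
Design, 2
Engineering, 2
Finance, 2
HR, 1
Research, 1


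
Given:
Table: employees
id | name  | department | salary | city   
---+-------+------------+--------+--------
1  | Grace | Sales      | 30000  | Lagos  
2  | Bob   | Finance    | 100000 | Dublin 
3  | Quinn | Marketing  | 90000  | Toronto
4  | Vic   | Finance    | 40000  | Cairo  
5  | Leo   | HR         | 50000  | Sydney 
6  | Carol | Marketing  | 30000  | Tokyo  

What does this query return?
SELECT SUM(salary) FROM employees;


SUM(salary) = 30000 + 100000 + 90000 + 40000 + 50000 + 30000 = 340000

340000


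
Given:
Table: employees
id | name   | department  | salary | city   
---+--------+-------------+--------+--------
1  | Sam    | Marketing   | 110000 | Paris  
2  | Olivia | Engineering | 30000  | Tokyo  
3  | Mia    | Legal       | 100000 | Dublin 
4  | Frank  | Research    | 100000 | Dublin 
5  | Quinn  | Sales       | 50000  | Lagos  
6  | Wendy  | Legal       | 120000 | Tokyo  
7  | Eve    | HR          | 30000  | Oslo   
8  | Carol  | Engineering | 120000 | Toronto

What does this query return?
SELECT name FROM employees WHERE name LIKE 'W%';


LIKE 'W%' matches names starting with 'W'
Matching: 1

1 rows:
Wendy


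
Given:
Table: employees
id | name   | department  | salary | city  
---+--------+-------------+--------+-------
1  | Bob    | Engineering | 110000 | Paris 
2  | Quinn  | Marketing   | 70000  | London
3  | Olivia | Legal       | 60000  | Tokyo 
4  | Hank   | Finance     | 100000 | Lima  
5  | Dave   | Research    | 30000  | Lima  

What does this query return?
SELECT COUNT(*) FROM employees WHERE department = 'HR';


Counting rows where department = 'HR'


0


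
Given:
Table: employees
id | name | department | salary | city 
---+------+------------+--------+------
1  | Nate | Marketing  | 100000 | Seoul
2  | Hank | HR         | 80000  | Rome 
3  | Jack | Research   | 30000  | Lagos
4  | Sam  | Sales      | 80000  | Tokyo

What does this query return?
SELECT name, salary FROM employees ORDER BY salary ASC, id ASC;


Sorting by salary ASC, then id ASC for ties

4 rows:
Jack, 30000
Hank, 80000
Sam, 80000
Nate, 100000


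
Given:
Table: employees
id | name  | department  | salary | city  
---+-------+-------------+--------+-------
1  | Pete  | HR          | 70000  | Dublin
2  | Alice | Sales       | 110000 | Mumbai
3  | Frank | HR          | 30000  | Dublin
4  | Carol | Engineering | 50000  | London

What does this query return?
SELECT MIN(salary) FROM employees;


Salaries: 70000, 110000, 30000, 50000
MIN = 30000

30000


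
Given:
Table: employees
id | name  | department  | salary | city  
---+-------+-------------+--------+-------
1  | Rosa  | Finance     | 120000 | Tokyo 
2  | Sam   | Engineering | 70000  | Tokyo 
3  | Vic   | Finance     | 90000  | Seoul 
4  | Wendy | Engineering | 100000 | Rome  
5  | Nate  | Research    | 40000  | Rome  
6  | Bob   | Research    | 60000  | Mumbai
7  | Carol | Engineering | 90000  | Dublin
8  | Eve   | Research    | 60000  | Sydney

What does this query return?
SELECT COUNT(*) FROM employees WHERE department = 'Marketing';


Counting rows where department = 'Marketing'


0


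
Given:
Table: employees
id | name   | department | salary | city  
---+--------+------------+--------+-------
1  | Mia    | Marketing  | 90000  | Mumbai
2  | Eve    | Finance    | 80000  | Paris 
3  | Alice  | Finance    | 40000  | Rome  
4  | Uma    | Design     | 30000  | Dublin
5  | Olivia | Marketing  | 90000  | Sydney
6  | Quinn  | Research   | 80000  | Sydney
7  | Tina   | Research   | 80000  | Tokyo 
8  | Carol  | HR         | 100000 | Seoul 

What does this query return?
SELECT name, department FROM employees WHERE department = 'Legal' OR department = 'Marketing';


Filtering: department = 'Legal' OR 'Marketing'
Matching: 2 rows

2 rows:
Mia, Marketing
Olivia, Marketing


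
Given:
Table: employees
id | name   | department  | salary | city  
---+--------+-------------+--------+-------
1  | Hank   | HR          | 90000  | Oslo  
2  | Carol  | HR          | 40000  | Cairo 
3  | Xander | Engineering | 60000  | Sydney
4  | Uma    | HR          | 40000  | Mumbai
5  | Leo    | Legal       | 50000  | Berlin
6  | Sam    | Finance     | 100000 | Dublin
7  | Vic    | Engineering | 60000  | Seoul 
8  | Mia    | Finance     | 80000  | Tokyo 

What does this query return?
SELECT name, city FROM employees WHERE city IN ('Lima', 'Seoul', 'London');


Filtering: city IN ('Lima', 'Seoul', 'London')
Matching: 1 rows

1 rows:
Vic, Seoul


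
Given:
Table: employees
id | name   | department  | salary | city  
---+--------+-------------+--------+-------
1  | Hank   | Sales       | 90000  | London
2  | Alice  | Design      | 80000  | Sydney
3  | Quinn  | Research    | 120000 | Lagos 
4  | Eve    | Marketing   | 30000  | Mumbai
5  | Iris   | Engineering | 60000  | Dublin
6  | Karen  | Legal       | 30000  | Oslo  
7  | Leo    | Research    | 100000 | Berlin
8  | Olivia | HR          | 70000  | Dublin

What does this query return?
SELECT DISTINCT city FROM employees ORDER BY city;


All 'city' values (row order): London, Sydney, Lagos, Mumbai, Dublin, Oslo, Berlin, Dublin
Removing duplicates leaves 7 unique value(s).

7 values:
Berlin
Dublin
Lagos
London
Mumbai
Oslo
Sydney


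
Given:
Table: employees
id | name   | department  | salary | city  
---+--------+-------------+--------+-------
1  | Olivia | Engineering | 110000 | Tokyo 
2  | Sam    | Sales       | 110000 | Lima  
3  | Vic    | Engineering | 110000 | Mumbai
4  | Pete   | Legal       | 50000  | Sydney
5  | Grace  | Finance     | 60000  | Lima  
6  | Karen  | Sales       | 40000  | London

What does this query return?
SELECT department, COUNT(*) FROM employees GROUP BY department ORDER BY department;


Assigning each row to its department group:
  Olivia -> Engineering
  Sam -> Sales
  Vic -> Engineering
  Pete -> Legal
  Grace -> Finance
  Karen -> Sales


4 groups:
Engineering, 2
Finance, 1
Legal, 1
Sales, 2


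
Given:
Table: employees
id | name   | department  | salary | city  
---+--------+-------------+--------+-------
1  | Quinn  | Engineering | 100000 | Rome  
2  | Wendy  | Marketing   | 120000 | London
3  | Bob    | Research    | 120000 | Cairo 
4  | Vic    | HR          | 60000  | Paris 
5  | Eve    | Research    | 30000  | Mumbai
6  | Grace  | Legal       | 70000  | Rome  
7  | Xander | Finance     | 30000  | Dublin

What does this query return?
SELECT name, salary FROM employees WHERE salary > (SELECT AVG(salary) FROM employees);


Subquery: AVG(salary) = 75714.29
Filtering: salary > 75714.29
  Quinn (100000) -> MATCH
  Wendy (120000) -> MATCH
  Bob (120000) -> MATCH


3 rows:
Quinn, 100000
Wendy, 120000
Bob, 120000


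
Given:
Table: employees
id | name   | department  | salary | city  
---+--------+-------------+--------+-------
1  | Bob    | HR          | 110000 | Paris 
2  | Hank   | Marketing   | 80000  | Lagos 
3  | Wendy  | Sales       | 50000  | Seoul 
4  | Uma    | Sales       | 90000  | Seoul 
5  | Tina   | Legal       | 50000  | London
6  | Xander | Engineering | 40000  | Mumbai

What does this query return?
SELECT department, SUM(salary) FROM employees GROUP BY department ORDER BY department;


Summing salary within each department:
  Engineering: 40000 = 40000
  HR: 110000 = 110000
  Legal: 50000 = 50000
  Marketing: 80000 = 80000
  Sales: 50000 + 90000 = 140000


5 groups:
Engineering, 40000
HR, 110000
Legal, 50000
Marketing, 80000
Sales, 140000


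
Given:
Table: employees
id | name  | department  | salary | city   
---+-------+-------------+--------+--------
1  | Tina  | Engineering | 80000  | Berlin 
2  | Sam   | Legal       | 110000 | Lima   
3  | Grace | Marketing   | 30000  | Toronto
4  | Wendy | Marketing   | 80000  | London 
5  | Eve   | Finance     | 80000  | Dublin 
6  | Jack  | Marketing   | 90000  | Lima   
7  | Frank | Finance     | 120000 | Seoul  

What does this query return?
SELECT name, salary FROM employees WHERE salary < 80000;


Filtering: salary < 80000
Matching: 1 rows

1 rows:
Grace, 30000


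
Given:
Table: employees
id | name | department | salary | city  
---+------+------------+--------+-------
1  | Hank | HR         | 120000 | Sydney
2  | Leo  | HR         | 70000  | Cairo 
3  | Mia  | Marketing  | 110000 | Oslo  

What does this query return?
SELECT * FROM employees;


SELECT * returns all 3 rows with all columns

3 rows:
1, Hank, HR, 120000, Sydney
2, Leo, HR, 70000, Cairo
3, Mia, Marketing, 110000, Oslo


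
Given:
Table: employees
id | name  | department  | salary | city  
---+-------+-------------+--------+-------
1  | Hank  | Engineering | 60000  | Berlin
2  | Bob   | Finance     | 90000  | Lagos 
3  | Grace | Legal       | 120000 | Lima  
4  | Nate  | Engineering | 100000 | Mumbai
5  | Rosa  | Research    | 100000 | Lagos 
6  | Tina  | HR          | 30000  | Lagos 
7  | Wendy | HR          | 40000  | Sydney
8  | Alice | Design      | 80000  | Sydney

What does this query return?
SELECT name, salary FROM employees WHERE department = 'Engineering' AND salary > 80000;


Filtering: department = 'Engineering' AND salary > 80000
Matching: 1 rows

1 rows:
Nate, 100000


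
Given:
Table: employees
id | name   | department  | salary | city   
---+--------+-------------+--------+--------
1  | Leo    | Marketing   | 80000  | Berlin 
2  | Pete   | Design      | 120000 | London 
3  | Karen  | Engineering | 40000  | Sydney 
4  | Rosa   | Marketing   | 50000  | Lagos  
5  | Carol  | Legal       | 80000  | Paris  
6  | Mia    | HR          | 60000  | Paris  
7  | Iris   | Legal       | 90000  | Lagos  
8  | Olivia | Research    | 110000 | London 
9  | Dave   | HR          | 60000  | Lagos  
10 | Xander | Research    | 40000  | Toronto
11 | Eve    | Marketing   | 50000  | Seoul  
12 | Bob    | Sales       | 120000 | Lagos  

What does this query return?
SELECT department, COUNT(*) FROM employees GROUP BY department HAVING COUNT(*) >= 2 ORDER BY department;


Groups with count >= 2:
  HR: 2 -> PASS
  Legal: 2 -> PASS
  Marketing: 3 -> PASS
  Research: 2 -> PASS
  Design: 1 -> filtered out
  Engineering: 1 -> filtered out
  Sales: 1 -> filtered out


4 groups:
HR, 2
Legal, 2
Marketing, 3
Research, 2


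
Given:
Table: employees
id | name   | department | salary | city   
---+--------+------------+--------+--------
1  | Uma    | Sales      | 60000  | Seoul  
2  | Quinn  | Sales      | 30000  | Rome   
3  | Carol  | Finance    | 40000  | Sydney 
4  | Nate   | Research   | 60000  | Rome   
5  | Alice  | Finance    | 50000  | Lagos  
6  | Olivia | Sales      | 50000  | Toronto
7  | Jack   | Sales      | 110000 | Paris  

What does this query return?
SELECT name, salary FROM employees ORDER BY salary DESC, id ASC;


Sorting by salary DESC, then id ASC for ties

7 rows:
Jack, 110000
Uma, 60000
Nate, 60000
Alice, 50000
Olivia, 50000
Carol, 40000
Quinn, 30000


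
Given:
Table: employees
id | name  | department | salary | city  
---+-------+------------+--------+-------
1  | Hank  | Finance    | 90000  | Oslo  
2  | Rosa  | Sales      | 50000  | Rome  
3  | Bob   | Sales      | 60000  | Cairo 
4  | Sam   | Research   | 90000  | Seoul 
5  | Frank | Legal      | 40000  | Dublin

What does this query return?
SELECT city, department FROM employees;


Projecting columns: city, department

5 rows:
Oslo, Finance
Rome, Sales
Cairo, Sales
Seoul, Research
Dublin, Legal


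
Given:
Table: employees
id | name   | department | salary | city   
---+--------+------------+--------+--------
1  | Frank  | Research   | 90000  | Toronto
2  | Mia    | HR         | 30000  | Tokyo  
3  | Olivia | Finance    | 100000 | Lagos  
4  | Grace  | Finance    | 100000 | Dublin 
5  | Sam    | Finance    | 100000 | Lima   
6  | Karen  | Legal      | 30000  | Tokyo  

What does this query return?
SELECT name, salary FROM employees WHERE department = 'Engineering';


Filtering: department = 'Engineering'
Matching rows: 0

Empty result set (0 rows)


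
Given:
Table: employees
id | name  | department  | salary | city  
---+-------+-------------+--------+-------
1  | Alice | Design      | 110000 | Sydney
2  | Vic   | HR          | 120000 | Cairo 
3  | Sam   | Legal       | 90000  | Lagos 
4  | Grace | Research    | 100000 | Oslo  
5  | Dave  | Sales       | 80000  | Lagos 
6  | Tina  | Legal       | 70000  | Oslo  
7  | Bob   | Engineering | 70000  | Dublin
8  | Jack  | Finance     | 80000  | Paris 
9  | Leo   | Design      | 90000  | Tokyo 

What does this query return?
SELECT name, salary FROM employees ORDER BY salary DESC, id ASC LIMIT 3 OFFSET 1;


Sort by salary DESC (id ASC tiebreak), then skip 1 and take 3
Rows 2 through 4

3 rows:
Alice, 110000
Grace, 100000
Sam, 90000


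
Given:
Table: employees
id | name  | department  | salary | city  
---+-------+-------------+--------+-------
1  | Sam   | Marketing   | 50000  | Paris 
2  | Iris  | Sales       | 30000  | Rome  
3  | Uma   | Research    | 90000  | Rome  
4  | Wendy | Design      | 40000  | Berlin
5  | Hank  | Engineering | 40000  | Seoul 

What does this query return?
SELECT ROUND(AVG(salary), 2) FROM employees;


SUM(salary) = 250000
COUNT = 5
ROUND(AVG, 2) = ROUND(250000 / 5, 2) = 50000.0

50000.0


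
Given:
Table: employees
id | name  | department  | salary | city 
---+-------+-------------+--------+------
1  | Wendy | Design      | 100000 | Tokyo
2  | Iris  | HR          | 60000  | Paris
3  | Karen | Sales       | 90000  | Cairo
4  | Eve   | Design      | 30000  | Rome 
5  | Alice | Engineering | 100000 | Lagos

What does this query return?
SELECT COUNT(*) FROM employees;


COUNT(*) counts all rows

5


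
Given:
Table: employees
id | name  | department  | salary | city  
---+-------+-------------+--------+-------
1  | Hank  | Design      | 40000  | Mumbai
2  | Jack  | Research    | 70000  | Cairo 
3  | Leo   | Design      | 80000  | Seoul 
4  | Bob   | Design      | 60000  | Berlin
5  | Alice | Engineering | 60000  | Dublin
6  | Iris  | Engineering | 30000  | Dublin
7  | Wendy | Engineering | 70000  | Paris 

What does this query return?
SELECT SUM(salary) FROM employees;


SUM(salary) = 40000 + 70000 + 80000 + 60000 + 60000 + 30000 + 70000 = 410000

410000


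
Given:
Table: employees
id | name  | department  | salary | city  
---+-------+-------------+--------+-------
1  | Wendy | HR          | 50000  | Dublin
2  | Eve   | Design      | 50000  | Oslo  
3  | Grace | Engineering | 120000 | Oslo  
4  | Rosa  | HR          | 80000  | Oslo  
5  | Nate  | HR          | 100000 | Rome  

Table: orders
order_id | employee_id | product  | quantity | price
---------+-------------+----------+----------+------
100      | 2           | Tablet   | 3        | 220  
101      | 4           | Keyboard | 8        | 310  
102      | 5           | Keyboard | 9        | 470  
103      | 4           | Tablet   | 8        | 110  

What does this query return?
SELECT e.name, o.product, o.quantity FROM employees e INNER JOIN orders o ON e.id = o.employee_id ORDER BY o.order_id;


Joining employees.id = orders.employee_id:
  employee Eve (id=2) -> order Tablet
  employee Rosa (id=4) -> order Keyboard
  employee Nate (id=5) -> order Keyboard
  employee Rosa (id=4) -> order Tablet


4 rows:
Eve, Tablet, 3
Rosa, Keyboard, 8
Nate, Keyboard, 9
Rosa, Tablet, 8


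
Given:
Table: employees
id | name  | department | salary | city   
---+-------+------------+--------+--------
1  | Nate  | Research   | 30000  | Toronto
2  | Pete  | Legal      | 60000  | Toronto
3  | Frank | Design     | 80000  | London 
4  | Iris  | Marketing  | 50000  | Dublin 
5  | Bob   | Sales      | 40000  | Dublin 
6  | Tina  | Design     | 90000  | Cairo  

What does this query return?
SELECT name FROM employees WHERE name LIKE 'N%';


LIKE 'N%' matches names starting with 'N'
Matching: 1

1 rows:
Nate


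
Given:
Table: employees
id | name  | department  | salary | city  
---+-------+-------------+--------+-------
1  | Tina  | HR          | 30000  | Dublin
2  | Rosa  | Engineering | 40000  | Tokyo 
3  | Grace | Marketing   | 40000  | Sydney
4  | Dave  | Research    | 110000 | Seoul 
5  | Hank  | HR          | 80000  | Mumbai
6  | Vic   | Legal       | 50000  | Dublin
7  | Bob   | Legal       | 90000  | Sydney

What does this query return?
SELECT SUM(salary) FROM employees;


SUM(salary) = 30000 + 40000 + 40000 + 110000 + 80000 + 50000 + 90000 = 440000

440000


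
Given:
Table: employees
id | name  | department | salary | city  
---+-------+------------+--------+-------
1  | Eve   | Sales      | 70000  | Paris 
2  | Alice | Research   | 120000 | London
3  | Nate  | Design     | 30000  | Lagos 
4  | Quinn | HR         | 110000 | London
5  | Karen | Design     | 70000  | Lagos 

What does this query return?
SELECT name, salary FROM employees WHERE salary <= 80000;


Filtering: salary <= 80000
Matching: 3 rows

3 rows:
Eve, 70000
Nate, 30000
Karen, 70000


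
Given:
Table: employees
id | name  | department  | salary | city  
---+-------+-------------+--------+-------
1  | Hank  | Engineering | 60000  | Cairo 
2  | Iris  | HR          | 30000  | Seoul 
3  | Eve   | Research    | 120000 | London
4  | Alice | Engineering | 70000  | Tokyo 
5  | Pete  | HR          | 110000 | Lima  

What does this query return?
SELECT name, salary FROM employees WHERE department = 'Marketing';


Filtering: department = 'Marketing'
Matching rows: 0

Empty result set (0 rows)


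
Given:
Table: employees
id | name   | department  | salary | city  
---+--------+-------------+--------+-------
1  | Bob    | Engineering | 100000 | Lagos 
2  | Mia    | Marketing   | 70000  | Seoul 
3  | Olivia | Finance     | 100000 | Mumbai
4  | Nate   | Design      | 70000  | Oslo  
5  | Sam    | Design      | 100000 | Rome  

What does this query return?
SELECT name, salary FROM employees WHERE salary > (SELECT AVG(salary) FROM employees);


Subquery: AVG(salary) = 88000.0
Filtering: salary > 88000.0
  Bob (100000) -> MATCH
  Olivia (100000) -> MATCH
  Sam (100000) -> MATCH


3 rows:
Bob, 100000
Olivia, 100000
Sam, 100000


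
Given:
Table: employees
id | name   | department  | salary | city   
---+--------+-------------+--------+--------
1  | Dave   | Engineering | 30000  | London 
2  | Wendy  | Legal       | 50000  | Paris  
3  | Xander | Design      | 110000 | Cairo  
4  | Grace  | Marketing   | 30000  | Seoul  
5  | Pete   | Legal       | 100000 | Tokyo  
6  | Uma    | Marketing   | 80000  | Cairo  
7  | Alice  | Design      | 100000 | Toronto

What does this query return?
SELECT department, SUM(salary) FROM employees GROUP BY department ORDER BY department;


Summing salary within each department:
  Design: 110000 + 100000 = 210000
  Engineering: 30000 = 30000
  Legal: 50000 + 100000 = 150000
  Marketing: 30000 + 80000 = 110000


4 groups:
Design, 210000
Engineering, 30000
Legal, 150000
Marketing, 110000


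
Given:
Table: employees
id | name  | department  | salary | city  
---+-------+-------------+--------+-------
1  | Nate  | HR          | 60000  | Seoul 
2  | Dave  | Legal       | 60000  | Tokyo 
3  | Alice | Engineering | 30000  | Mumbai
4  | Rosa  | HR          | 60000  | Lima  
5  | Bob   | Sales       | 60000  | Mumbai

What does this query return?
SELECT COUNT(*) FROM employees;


COUNT(*) counts all rows

5


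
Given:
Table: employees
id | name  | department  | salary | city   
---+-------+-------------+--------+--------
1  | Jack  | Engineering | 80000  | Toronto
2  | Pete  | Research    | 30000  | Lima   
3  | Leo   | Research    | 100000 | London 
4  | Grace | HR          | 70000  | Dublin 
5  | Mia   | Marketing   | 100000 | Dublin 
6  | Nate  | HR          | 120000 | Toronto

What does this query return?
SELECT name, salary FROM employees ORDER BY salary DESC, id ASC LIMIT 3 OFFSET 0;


Sort by salary DESC (id ASC tiebreak), then skip 0 and take 3
Rows 1 through 3

3 rows:
Nate, 120000
Leo, 100000
Mia, 100000


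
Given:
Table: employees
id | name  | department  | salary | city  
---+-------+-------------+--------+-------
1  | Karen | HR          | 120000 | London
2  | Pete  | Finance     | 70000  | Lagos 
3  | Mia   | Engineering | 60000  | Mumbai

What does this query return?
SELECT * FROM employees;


SELECT * returns all 3 rows with all columns

3 rows:
1, Karen, HR, 120000, London
2, Pete, Finance, 70000, Lagos
3, Mia, Engineering, 60000, Mumbai


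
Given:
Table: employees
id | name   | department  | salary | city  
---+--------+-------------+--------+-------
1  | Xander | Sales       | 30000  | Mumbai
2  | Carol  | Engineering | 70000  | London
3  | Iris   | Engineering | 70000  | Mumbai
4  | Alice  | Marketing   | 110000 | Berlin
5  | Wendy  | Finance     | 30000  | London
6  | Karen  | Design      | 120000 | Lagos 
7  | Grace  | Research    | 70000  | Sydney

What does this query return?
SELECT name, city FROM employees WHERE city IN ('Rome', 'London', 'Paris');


Filtering: city IN ('Rome', 'London', 'Paris')
Matching: 2 rows

2 rows:
Carol, London
Wendy, London


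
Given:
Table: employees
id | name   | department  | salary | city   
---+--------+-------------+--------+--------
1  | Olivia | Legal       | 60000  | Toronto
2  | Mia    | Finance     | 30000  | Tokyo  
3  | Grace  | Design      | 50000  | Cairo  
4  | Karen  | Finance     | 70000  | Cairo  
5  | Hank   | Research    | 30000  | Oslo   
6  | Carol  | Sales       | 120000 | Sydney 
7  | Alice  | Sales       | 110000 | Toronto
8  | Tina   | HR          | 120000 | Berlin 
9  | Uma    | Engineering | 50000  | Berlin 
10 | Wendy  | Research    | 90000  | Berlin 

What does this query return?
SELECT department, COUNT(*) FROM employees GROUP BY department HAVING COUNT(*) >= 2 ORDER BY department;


Groups with count >= 2:
  Finance: 2 -> PASS
  Research: 2 -> PASS
  Sales: 2 -> PASS
  Design: 1 -> filtered out
  Engineering: 1 -> filtered out
  HR: 1 -> filtered out
  Legal: 1 -> filtered out


3 groups:
Finance, 2
Research, 2
Sales, 2


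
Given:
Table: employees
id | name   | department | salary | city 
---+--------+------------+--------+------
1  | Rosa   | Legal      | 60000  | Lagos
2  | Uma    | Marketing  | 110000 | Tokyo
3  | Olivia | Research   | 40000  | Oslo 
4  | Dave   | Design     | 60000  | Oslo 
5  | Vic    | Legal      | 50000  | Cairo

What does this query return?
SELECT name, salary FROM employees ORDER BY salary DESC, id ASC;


Sorting by salary DESC, then id ASC for ties

5 rows:
Uma, 110000
Rosa, 60000
Dave, 60000
Vic, 50000
Olivia, 40000


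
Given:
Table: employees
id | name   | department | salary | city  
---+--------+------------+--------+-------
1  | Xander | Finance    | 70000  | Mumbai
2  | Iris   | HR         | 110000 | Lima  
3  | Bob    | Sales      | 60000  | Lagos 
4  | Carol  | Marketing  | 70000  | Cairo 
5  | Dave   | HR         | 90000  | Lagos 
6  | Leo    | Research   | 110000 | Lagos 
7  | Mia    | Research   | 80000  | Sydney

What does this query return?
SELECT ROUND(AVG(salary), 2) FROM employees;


SUM(salary) = 590000
COUNT = 7
ROUND(AVG, 2) = ROUND(590000 / 7, 2) = 84285.71

84285.71


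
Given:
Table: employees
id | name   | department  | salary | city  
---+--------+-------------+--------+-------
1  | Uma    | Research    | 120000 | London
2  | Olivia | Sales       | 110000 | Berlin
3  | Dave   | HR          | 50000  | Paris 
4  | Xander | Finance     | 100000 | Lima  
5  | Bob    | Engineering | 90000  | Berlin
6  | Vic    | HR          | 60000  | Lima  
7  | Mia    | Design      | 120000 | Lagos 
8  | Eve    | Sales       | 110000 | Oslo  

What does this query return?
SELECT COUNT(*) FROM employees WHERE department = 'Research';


Counting rows where department = 'Research'
  Uma -> MATCH


1


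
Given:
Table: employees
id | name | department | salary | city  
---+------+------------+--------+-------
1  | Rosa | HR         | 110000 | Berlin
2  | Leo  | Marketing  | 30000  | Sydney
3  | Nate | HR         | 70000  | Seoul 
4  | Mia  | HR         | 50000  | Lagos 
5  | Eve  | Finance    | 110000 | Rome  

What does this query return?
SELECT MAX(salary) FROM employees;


Salaries: 110000, 30000, 70000, 50000, 110000
MAX = 110000

110000


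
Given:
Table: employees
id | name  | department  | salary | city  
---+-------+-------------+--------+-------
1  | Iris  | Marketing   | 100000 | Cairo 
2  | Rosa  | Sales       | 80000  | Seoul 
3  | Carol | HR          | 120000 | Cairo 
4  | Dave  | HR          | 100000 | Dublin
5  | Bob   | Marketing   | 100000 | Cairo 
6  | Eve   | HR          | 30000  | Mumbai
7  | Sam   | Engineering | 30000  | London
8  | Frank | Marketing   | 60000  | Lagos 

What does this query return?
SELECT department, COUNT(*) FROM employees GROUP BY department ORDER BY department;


Assigning each row to its department group:
  Iris -> Marketing
  Rosa -> Sales
  Carol -> HR
  Dave -> HR
  Bob -> Marketing
  Eve -> HR
  Sam -> Engineering
  Frank -> Marketing


4 groups:
Engineering, 1
HR, 3
Marketing, 3
Sales, 1
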